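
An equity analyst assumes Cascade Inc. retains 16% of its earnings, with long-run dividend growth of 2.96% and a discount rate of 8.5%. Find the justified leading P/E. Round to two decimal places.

15.16

Payout ratio b = 1 − 0.16 = 0.84.
Justified leading P/E = b/(r−g) = 0.84/(0.085−0.0296) = 15.1625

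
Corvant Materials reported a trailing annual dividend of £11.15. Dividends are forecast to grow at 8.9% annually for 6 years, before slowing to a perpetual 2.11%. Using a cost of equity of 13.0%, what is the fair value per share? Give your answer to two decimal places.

Two-stage DDM. Project D₁…D_6 at 0.089, terminal growth 0.0211, discount at r = 0.13.
D_1 = 12.1424
D_2 = 13.2230
D_3 = 14.3999
D_4 = 15.6815
D_5 = 17.0771
D_6 = 18.5970
Terminal value at t=6: TV = D_7/(r−g) = 18.9894/(0.13−0.0211) = 174.3743
P₀ = 12.1424/(1+0.13)^1 + 13.2230/(1+0.13)^2 + 14.3999/(1+0.13)^3 + 15.6815/(1+0.13)^4 + 17.0771/(1+0.13)^5 + 18.5970/(1+0.13)^6 + 174.3743/(1+0.13)^6 = 142.6550

£142.66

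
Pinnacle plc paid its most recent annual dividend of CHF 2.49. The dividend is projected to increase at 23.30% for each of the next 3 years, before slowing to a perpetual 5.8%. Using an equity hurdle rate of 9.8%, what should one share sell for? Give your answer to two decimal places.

CHF 102.72

Two-stage DDM. Project D₁…D_3 at 0.233, terminal growth 0.058, discount at r = 0.098.
D_1 = 3.0702
D_2 = 3.7855
D_3 = 4.6675
Terminal value at t=3: TV = D_4/(r−g) = 4.9383/(0.098−0.058) = 123.4566
P₀ = 3.0702/(1+0.098)^1 + 3.7855/(1+0.098)^2 + 4.6675/(1+0.098)^3 + 123.4566/(1+0.098)^3 = 102.7246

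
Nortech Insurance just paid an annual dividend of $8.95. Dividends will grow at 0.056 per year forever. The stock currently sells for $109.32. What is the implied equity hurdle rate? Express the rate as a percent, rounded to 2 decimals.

Rearranging the constant-growth DDM: r = D₁/P₀ + g.
D₁ = 8.95 × (1 + 0.056) = 9.4512.
r = 9.4512 / 109.32 + 0.056 = 0.08645 + 0.056 = 0.14245

14.25%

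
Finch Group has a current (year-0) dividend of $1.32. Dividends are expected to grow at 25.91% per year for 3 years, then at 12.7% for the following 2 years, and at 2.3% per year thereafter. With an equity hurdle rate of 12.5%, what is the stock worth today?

Three-stage DDM. Project D₁…D_5; terminal Gordon value at t=5 with g = 0.023; discount at r = 0.125.
D_1 = 1.6620
D_2 = 2.0926
D_3 = 2.6348
D_4 = 2.9695
D_5 = 3.3466
TV_5 = 3.4236/(0.125−0.023) = 33.5643
P₀ = Σ Dₜ/(1+r)ᵗ + TV_5/(1+r)^5 = 27.3181

$27.32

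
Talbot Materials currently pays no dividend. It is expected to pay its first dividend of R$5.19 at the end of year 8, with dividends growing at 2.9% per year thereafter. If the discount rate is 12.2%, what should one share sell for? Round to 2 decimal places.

R$24.93

Deferred-dividend DDM. At t=7 the remaining stream is a growing perpetuity with first payment D_8 = 5.19.
V_7 = D_8/(r−g) = 5.19/(0.122−0.029) = 55.8065
P₀ = V_7/(1+r)^7 = 55.8065/(1+0.122)^7 = 24.9307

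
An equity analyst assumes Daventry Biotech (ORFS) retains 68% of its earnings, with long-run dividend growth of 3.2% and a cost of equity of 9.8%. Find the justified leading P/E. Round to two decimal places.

Payout ratio b = 1 − 0.68 = 0.32.
Justified leading P/E = b/(r−g) = 0.32/(0.098−0.032) = 4.8485

4.85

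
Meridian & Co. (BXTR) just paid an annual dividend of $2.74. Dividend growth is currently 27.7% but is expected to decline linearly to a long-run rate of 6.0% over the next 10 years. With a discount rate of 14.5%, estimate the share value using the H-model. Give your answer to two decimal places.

$69.14

H-model: P₀ = D₀[(1+g_L) + H(g_S−g_L)]/(r−g_L), with H = 10/2 = 5.
P₀ = 2.74 × [(1+0.06) + 5×(0.277−0.06)] / (0.145−0.06)
   = 2.74 × 2.1450 / 0.085 = 69.1447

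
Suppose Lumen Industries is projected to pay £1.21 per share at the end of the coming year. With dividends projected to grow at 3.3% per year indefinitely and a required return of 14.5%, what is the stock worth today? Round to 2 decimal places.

£10.80

Gordon growth model: P₀ = D₁/(r − g), with D₁ = 1.21 given directly.
P₀ = 1.2100 / (0.145 − 0.033) = 1.2100 / 0.112 = 10.8036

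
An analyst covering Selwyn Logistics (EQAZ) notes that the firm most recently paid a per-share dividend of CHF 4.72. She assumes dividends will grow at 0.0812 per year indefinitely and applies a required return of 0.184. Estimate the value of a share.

Gordon growth model: P₀ = D₁/(r − g). D₁ = 4.72 × (1 + 0.0812) = 5.1033.
P₀ = 5.1033 / (0.184 − 0.0812) = 5.1033 / 0.1028 = 49.6426

CHF 49.64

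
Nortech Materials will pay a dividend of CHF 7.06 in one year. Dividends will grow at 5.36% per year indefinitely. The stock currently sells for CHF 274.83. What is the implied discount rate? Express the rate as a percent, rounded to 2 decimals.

Rearranging the constant-growth DDM: r = D₁/P₀ + g.
r = 7.0600 / 274.83 + 0.0536 = 0.02569 + 0.0536 = 0.07929

7.93%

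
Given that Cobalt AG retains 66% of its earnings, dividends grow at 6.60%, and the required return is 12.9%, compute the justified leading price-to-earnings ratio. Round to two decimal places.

5.40

Payout ratio b = 1 − 0.66 = 0.34.
Justified leading P/E = b/(r−g) = 0.34/(0.129−0.066) = 5.3968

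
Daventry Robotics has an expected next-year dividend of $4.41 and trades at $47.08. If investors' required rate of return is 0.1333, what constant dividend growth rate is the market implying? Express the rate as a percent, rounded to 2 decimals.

From P₀ = D₁/(r − g), the implied growth is g = r − D₁/P₀.
g = 0.1333 − 4.41/47.08 = 0.1333 − 0.09367 = 0.03963

3.96%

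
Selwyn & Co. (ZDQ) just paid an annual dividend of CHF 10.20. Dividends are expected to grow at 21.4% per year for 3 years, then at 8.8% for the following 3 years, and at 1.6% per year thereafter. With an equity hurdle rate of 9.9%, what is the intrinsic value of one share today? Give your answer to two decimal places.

CHF 241.18

Three-stage DDM. Project D₁…D_6; terminal Gordon value at t=6 with g = 0.016; discount at r = 0.099.
D_1 = 12.3828
D_2 = 15.0327
D_3 = 18.2497
D_4 = 19.8557
D_5 = 21.6030
D_6 = 23.5041
TV_6 = 23.8801/(0.099−0.016) = 287.7124
P₀ = Σ Dₜ/(1+r)ᵗ + TV_6/(1+r)^6 = 241.1833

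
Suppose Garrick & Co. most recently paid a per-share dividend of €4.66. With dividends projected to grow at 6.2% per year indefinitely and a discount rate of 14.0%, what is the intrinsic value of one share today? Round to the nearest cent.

Gordon growth model: P₀ = D₁/(r − g). D₁ = 4.66 × (1 + 0.062) = 4.9489.
P₀ = 4.9489 / (0.14 − 0.062) = 4.9489 / 0.078 = 63.4477

€63.45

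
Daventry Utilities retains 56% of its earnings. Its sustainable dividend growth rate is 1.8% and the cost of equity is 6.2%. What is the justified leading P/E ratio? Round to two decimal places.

10.00

Payout ratio b = 1 − 0.56 = 0.44.
Justified leading P/E = b/(r−g) = 0.44/(0.062−0.018) = 10.0000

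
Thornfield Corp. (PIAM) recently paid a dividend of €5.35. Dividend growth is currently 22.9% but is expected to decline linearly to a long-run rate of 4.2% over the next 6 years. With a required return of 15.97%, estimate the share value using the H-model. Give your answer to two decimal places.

H-model: P₀ = D₀[(1+g_L) + H(g_S−g_L)]/(r−g_L), with H = 6/2 = 3.
P₀ = 5.35 × [(1+0.042) + 3×(0.229−0.042)] / (0.1597−0.042)
   = 5.35 × 1.6030 / 0.1177 = 72.8636

€72.86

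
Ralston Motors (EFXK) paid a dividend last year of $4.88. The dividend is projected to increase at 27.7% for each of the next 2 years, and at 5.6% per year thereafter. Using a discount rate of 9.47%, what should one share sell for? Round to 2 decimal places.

Two-stage DDM. Project D₁…D_2 at 0.277, terminal growth 0.056, discount at r = 0.0947.
D_1 = 6.2318
D_2 = 7.9580
Terminal value at t=2: TV = D_3/(r−g) = 8.4036/(0.0947−0.056) = 217.1474
P₀ = 6.2318/(1+0.0947)^1 + 7.9580/(1+0.0947)^2 + 217.1474/(1+0.0947)^2 = 193.5359

$193.54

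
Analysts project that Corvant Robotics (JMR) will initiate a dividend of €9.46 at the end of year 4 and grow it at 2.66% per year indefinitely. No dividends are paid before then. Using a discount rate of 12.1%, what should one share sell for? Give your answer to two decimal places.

€71.14

Deferred-dividend DDM. At t=3 the remaining stream is a growing perpetuity with first payment D_4 = 9.46.
V_3 = D_4/(r−g) = 9.46/(0.121−0.0266) = 100.2119
P₀ = V_3/(1+r)^3 = 100.2119/(1+0.121)^3 = 71.1381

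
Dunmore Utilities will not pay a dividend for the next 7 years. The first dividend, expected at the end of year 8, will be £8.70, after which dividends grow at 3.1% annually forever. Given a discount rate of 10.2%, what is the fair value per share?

£62.09

Deferred-dividend DDM. At t=7 the remaining stream is a growing perpetuity with first payment D_8 = 8.70.
V_7 = D_8/(r−g) = 8.70/(0.102−0.031) = 122.5352
P₀ = V_7/(1+r)^7 = 122.5352/(1+0.102)^7 = 62.0854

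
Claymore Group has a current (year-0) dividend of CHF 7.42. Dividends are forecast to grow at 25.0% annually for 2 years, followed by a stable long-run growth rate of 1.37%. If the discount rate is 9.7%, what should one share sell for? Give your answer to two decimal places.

CHF 135.33

Two-stage DDM. Project D₁…D_2 at 0.25, terminal growth 0.0137, discount at r = 0.097.
D_1 = 9.2750
D_2 = 11.5938
Terminal value at t=2: TV = D_3/(r−g) = 11.7526/(0.097−0.0137) = 141.0874
P₀ = 9.2750/(1+0.097)^1 + 11.5938/(1+0.097)^2 + 141.0874/(1+0.097)^2 = 135.3288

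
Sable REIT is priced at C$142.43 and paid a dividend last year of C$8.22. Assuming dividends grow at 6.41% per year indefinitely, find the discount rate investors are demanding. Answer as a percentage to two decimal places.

12.55%

Rearranging the constant-growth DDM: r = D₁/P₀ + g.
D₁ = 8.22 × (1 + 0.0641) = 8.7469.
r = 8.7469 / 142.43 + 0.0641 = 0.06141 + 0.0641 = 0.12551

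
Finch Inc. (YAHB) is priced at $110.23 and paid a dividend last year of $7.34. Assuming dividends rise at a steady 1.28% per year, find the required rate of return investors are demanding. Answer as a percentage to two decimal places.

Rearranging the constant-growth DDM: r = D₁/P₀ + g.
D₁ = 7.34 × (1 + 0.0128) = 7.4340.
r = 7.4340 / 110.23 + 0.0128 = 0.06744 + 0.0128 = 0.08024

8.02%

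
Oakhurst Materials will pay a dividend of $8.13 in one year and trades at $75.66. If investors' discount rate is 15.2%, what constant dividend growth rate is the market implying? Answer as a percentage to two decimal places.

From P₀ = D₁/(r − g), the implied growth is g = r − D₁/P₀.
g = 0.152 − 8.13/75.66 = 0.152 − 0.10745 = 0.04455

4.45%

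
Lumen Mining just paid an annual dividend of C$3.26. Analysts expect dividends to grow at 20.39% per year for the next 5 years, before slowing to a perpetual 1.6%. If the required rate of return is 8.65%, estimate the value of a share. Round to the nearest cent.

C$100.88

Two-stage DDM. Project D₁…D_5 at 0.2039, terminal growth 0.016, discount at r = 0.0865.
D_1 = 3.9247
D_2 = 4.7250
D_3 = 5.6884
D_4 = 6.8482
D_5 = 8.2446
Terminal value at t=5: TV = D_6/(r−g) = 8.3765/(0.0865−0.016) = 118.8158
P₀ = 3.9247/(1+0.0865)^1 + 4.7250/(1+0.0865)^2 + 5.6884/(1+0.0865)^3 + 6.8482/(1+0.0865)^4 + 8.2446/(1+0.0865)^5 + 118.8158/(1+0.0865)^5 = 100.8834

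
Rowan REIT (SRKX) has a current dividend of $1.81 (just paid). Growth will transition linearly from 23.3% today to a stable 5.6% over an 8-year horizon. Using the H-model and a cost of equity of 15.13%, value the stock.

H-model: P₀ = D₀[(1+g_L) + H(g_S−g_L)]/(r−g_L), with H = 8/2 = 4.
P₀ = 1.81 × [(1+0.056) + 4×(0.233−0.056)] / (0.1513−0.056)
   = 1.81 × 1.7640 / 0.0953 = 33.5030

$33.50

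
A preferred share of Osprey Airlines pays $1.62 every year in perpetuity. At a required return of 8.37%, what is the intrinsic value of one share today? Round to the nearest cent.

Zero-growth DDM (perpetuity): P₀ = D/r = 1.62 / 0.0837 = 19.3548

$19.35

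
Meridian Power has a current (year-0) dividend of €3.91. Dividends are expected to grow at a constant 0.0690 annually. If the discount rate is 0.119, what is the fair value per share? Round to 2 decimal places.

Gordon growth model: P₀ = D₁/(r − g). D₁ = 3.91 × (1 + 0.069) = 4.1798.
P₀ = 4.1798 / (0.119 − 0.069) = 4.1798 / 0.05 = 83.5958

€83.60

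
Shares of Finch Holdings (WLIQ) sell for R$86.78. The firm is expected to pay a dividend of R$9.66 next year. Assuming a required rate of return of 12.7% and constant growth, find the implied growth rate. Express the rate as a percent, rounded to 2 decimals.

From P₀ = D₁/(r − g), the implied growth is g = r − D₁/P₀.
g = 0.127 − 9.66/86.78 = 0.127 − 0.11132 = 0.01568

1.57%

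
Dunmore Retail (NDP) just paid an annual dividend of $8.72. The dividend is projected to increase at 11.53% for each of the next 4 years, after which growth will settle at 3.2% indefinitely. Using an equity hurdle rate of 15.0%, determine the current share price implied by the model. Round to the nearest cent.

Two-stage DDM. Project D₁…D_4 at 0.1153, terminal growth 0.032, discount at r = 0.15.
D_1 = 9.7254
D_2 = 10.8468
D_3 = 12.0974
D_4 = 13.4922
Terminal value at t=4: TV = D_5/(r−g) = 13.9240/(0.15−0.032) = 117.9997
P₀ = 9.7254/(1+0.15)^1 + 10.8468/(1+0.15)^2 + 12.0974/(1+0.15)^3 + 13.4922/(1+0.15)^4 + 117.9997/(1+0.15)^4 = 99.7938

$99.79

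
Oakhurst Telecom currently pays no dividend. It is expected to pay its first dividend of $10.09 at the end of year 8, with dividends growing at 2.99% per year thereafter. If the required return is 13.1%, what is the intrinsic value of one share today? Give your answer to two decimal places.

Deferred-dividend DDM. At t=7 the remaining stream is a growing perpetuity with first payment D_8 = 10.09.
V_7 = D_8/(r−g) = 10.09/(0.131−0.0299) = 99.8022
P₀ = V_7/(1+r)^7 = 99.8022/(1+0.131)^7 = 42.1601

$42.16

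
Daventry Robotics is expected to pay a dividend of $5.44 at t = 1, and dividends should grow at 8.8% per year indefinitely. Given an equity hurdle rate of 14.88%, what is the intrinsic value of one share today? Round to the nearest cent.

Gordon growth model: P₀ = D₁/(r − g), with D₁ = 5.44 given directly.
P₀ = 5.4400 / (0.1488 − 0.088) = 5.4400 / 0.0608 = 89.4737

$89.47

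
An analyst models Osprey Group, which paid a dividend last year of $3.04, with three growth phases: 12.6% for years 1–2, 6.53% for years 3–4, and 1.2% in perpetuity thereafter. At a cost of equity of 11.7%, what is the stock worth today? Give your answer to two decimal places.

Three-stage DDM. Project D₁…D_4; terminal Gordon value at t=4 with g = 0.012; discount at r = 0.117.
D_1 = 3.4230
D_2 = 3.8543
D_3 = 4.1060
D_4 = 4.3742
TV_4 = 4.4266/(0.117−0.012) = 42.1585
P₀ = Σ Dₜ/(1+r)ᵗ + TV_4/(1+r)^4 = 38.9912

$38.99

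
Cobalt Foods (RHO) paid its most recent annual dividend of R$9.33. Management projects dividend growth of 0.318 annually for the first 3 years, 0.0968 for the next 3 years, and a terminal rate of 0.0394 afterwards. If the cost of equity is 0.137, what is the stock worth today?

Three-stage DDM. Project D₁…D_6; terminal Gordon value at t=6 with g = 0.0394; discount at r = 0.137.
D_1 = 12.2969
D_2 = 16.2074
D_3 = 21.3613
D_4 = 23.4291
D_5 = 25.6970
D_6 = 28.1845
TV_6 = 29.2950/(0.137−0.0394) = 300.1533
P₀ = Σ Dₜ/(1+r)ᵗ + TV_6/(1+r)^6 = 217.3971

R$217.40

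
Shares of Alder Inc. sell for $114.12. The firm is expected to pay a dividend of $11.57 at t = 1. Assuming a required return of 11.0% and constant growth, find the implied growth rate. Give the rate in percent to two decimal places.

From P₀ = D₁/(r − g), the implied growth is g = r − D₁/P₀.
g = 0.11 − 11.57/114.12 = 0.11 − 0.10138 = 0.00862

0.86%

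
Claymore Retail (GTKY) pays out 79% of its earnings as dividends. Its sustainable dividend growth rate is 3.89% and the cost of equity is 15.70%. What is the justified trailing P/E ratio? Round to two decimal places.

6.95

Justified trailing P/E = b(1+g)/(r−g) = 0.79×(1+0.0389)/(0.157−0.0389) = 6.9495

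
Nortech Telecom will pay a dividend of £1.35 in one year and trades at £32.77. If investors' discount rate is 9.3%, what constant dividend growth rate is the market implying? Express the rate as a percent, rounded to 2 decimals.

From P₀ = D₁/(r − g), the implied growth is g = r − D₁/P₀.
g = 0.093 − 1.35/32.77 = 0.093 − 0.04120 = 0.05180

5.18%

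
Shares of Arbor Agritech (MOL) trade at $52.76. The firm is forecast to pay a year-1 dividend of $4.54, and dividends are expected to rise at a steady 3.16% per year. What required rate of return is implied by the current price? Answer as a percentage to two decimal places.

Rearranging the constant-growth DDM: r = D₁/P₀ + g.
r = 4.5400 / 52.76 + 0.0316 = 0.08605 + 0.0316 = 0.11765

11.77%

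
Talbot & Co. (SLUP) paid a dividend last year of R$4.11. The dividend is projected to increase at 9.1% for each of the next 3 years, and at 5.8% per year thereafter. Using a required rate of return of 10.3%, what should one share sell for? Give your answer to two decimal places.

R$105.57

Two-stage DDM. Project D₁…D_3 at 0.091, terminal growth 0.058, discount at r = 0.103.
D_1 = 4.4840
D_2 = 4.8921
D_3 = 5.3372
Terminal value at t=3: TV = D_4/(r−g) = 5.6468/(0.103−0.058) = 125.4843
P₀ = 4.4840/(1+0.103)^1 + 4.8921/(1+0.103)^2 + 5.3372/(1+0.103)^3 + 125.4843/(1+0.103)^3 = 105.5747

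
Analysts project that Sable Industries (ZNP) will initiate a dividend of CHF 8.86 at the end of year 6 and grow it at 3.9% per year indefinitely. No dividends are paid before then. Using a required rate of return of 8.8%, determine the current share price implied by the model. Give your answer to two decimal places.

CHF 118.60

Deferred-dividend DDM. At t=5 the remaining stream is a growing perpetuity with first payment D_6 = 8.86.
V_5 = D_6/(r−g) = 8.86/(0.088−0.039) = 180.8163
P₀ = V_5/(1+r)^5 = 180.8163/(1+0.088)^5 = 118.6023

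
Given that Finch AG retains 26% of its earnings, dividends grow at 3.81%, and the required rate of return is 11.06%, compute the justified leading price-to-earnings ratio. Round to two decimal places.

10.21

Payout ratio b = 1 − 0.26 = 0.74.
Justified leading P/E = b/(r−g) = 0.74/(0.1106−0.0381) = 10.2069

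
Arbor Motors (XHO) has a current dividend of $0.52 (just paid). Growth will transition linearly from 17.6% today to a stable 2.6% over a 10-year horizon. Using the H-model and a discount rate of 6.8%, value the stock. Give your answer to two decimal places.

H-model: P₀ = D₀[(1+g_L) + H(g_S−g_L)]/(r−g_L), with H = 10/2 = 5.
P₀ = 0.52 × [(1+0.026) + 5×(0.176−0.026)] / (0.068−0.026)
   = 0.52 × 1.7760 / 0.042 = 21.9886

$21.99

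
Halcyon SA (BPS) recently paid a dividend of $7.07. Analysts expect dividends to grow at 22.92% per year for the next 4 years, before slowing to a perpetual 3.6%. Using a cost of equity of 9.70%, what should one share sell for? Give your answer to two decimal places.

$227.17

Two-stage DDM. Project D₁…D_4 at 0.2292, terminal growth 0.036, discount at r = 0.097.
D_1 = 8.6904
D_2 = 10.6823
D_3 = 13.1307
D_4 = 16.1402
Terminal value at t=4: TV = D_5/(r−g) = 16.7213/(0.097−0.036) = 274.1193
P₀ = 8.6904/(1+0.097)^1 + 10.6823/(1+0.097)^2 + 13.1307/(1+0.097)^3 + 16.1402/(1+0.097)^4 + 274.1193/(1+0.097)^4 = 227.1738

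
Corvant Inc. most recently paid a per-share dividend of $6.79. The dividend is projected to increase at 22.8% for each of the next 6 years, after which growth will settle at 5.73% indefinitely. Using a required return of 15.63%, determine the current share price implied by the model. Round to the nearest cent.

Two-stage DDM. Project D₁…D_6 at 0.228, terminal growth 0.0573, discount at r = 0.1563.
D_1 = 8.3381
D_2 = 10.2392
D_3 = 12.5738
D_4 = 15.4406
D_5 = 18.9610
D_6 = 23.2841
Terminal value at t=6: TV = D_7/(r−g) = 24.6183/(0.1563−0.0573) = 248.6698
P₀ = 8.3381/(1+0.1563)^1 + 10.2392/(1+0.1563)^2 + 12.5738/(1+0.1563)^3 + 15.4406/(1+0.1563)^4 + 18.9610/(1+0.1563)^5 + 23.2841/(1+0.1563)^6 + 248.6698/(1+0.1563)^6 = 154.5942

$154.59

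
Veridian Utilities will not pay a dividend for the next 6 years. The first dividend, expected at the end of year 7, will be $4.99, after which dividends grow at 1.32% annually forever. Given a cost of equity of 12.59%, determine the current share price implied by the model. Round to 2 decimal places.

$21.74

Deferred-dividend DDM. At t=6 the remaining stream is a growing perpetuity with first payment D_7 = 4.99.
V_6 = D_7/(r−g) = 4.99/(0.1259−0.0132) = 44.2768
P₀ = V_6/(1+r)^6 = 44.2768/(1+0.1259)^6 = 21.7359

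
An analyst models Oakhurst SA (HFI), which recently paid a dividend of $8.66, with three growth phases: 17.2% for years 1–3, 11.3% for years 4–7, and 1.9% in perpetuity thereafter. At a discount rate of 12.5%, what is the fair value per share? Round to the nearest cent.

Three-stage DDM. Project D₁…D_7; terminal Gordon value at t=7 with g = 0.019; discount at r = 0.125.
D_1 = 10.1495
D_2 = 11.8952
D_3 = 13.9412
D_4 = 15.5166
D_5 = 17.2699
D_6 = 19.2215
D_7 = 21.3935
TV_7 = 21.8000/(0.125−0.019) = 205.6599
P₀ = Σ Dₜ/(1+r)ᵗ + TV_7/(1+r)^7 = 156.5181

$156.52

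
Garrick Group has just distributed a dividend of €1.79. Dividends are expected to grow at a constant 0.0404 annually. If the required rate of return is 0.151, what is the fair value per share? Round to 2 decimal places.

€16.84

Gordon growth model: P₀ = D₁/(r − g). D₁ = 1.79 × (1 + 0.0404) = 1.8623.
P₀ = 1.8623 / (0.151 − 0.0404) = 1.8623 / 0.1106 = 16.8383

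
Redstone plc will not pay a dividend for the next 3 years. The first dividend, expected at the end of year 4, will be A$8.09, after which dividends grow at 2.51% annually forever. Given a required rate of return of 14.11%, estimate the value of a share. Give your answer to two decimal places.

Deferred-dividend DDM. At t=3 the remaining stream is a growing perpetuity with first payment D_4 = 8.09.
V_3 = D_4/(r−g) = 8.09/(0.1411−0.0251) = 69.7414
P₀ = V_3/(1+r)^3 = 69.7414/(1+0.1411)^3 = 46.9374

A$46.94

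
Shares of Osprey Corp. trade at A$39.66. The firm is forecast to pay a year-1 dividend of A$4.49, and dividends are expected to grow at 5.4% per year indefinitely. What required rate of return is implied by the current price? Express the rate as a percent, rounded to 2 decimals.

16.72%

Rearranging the constant-growth DDM: r = D₁/P₀ + g.
r = 4.4900 / 39.66 + 0.054 = 0.11321 + 0.054 = 0.16721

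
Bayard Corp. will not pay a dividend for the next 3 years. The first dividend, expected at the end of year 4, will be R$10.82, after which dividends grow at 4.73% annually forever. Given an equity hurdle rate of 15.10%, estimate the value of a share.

Deferred-dividend DDM. At t=3 the remaining stream is a growing perpetuity with first payment D_4 = 10.82.
V_3 = D_4/(r−g) = 10.82/(0.151−0.0473) = 104.3394
P₀ = V_3/(1+r)^3 = 104.3394/(1+0.151)^3 = 68.4262

R$68.43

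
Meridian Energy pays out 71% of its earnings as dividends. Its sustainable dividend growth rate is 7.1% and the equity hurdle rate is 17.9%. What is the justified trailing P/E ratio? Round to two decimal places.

Justified trailing P/E = b(1+g)/(r−g) = 0.71×(1+0.071)/(0.179−0.071) = 7.0408

7.04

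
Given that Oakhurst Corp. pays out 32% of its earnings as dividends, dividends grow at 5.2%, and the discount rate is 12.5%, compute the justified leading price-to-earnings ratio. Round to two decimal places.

Justified leading P/E = b/(r−g) = 0.32/(0.125−0.052) = 4.3836

4.38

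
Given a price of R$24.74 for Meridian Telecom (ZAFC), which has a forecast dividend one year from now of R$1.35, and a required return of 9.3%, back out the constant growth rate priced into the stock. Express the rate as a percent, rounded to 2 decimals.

From P₀ = D₁/(r − g), the implied growth is g = r − D₁/P₀.
g = 0.093 − 1.35/24.74 = 0.093 − 0.05457 = 0.03843

3.84%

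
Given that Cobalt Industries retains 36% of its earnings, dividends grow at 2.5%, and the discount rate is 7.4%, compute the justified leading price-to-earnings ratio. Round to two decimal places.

13.06

Payout ratio b = 1 − 0.36 = 0.64.
Justified leading P/E = b/(r−g) = 0.64/(0.074−0.025) = 13.0612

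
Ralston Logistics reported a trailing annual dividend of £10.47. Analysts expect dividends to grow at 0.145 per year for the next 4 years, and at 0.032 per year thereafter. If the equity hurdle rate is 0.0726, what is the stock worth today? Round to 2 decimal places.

£395.04

Two-stage DDM. Project D₁…D_4 at 0.145, terminal growth 0.032, discount at r = 0.0726.
D_1 = 11.9882
D_2 = 13.7264
D_3 = 15.7168
D_4 = 17.9957
Terminal value at t=4: TV = D_5/(r−g) = 18.5716/(0.0726−0.032) = 457.4275
P₀ = 11.9882/(1+0.0726)^1 + 13.7264/(1+0.0726)^2 + 15.7168/(1+0.0726)^3 + 17.9957/(1+0.0726)^4 + 457.4275/(1+0.0726)^4 = 395.0385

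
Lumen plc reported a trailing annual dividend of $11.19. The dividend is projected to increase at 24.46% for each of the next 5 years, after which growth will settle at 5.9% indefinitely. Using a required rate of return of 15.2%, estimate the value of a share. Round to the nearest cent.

Two-stage DDM. Project D₁…D_5 at 0.2446, terminal growth 0.059, discount at r = 0.152.
D_1 = 13.9271
D_2 = 17.3336
D_3 = 21.5734
D_4 = 26.8503
D_5 = 33.4179
Terminal value at t=5: TV = D_6/(r−g) = 35.3895/(0.152−0.059) = 380.5328
P₀ = 13.9271/(1+0.152)^1 + 17.3336/(1+0.152)^2 + 21.5734/(1+0.152)^3 + 26.8503/(1+0.152)^4 + 33.4179/(1+0.152)^5 + 380.5328/(1+0.152)^5 = 258.5336

$258.53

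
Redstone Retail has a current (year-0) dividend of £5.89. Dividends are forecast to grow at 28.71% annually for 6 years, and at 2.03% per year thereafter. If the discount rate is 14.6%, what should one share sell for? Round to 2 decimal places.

£150.07

Two-stage DDM. Project D₁…D_6 at 0.2871, terminal growth 0.0203, discount at r = 0.146.
D_1 = 7.5810
D_2 = 9.7575
D_3 = 12.5589
D_4 = 16.1646
D_5 = 20.8054
D_6 = 26.7787
Terminal value at t=6: TV = D_7/(r−g) = 27.3223/(0.146−0.0203) = 217.3610
P₀ = 7.5810/(1+0.146)^1 + 9.7575/(1+0.146)^2 + 12.5589/(1+0.146)^3 + 16.1646/(1+0.146)^4 + 20.8054/(1+0.146)^5 + 26.7787/(1+0.146)^6 + 217.3610/(1+0.146)^6 = 150.0651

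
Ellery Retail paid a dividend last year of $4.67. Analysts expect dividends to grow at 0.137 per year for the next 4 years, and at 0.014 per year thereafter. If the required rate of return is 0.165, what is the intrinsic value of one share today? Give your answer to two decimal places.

$46.04

Two-stage DDM. Project D₁…D_4 at 0.137, terminal growth 0.014, discount at r = 0.165.
D_1 = 5.3098
D_2 = 6.0372
D_3 = 6.8643
D_4 = 7.8047
Terminal value at t=4: TV = D_5/(r−g) = 7.9140/(0.165−0.014) = 52.4107
P₀ = 5.3098/(1+0.165)^1 + 6.0372/(1+0.165)^2 + 6.8643/(1+0.165)^3 + 7.8047/(1+0.165)^4 + 52.4107/(1+0.165)^4 = 46.0365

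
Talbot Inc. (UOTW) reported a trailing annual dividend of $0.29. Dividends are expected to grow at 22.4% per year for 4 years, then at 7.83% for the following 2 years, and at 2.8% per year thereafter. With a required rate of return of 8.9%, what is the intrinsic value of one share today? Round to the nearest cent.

$10.13

Three-stage DDM. Project D₁…D_6; terminal Gordon value at t=6 with g = 0.028; discount at r = 0.089.
D_1 = 0.3550
D_2 = 0.4345
D_3 = 0.5318
D_4 = 0.6509
D_5 = 0.7019
D_6 = 0.7568
TV_6 = 0.7780/(0.089−0.028) = 12.7546
P₀ = Σ Dₜ/(1+r)ᵗ + TV_6/(1+r)^6 = 10.1261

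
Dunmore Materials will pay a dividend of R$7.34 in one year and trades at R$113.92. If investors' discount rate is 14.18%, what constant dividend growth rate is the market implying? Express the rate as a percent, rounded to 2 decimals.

7.74%

From P₀ = D₁/(r − g), the implied growth is g = r − D₁/P₀.
g = 0.1418 − 7.34/113.92 = 0.1418 − 0.06443 = 0.07737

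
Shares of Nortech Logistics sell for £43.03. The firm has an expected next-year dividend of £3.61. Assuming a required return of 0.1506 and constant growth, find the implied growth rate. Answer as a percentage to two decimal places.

From P₀ = D₁/(r − g), the implied growth is g = r − D₁/P₀.
g = 0.1506 − 3.61/43.03 = 0.1506 − 0.08389 = 0.06671

6.67%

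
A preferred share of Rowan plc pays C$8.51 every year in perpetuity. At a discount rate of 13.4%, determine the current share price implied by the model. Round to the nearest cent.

C$63.51

Zero-growth DDM (perpetuity): P₀ = D/r = 8.51 / 0.134 = 63.5075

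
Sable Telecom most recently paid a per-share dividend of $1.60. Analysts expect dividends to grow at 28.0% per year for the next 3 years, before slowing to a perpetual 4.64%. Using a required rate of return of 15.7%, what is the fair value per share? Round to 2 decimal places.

Two-stage DDM. Project D₁…D_3 at 0.28, terminal growth 0.0464, discount at r = 0.157.
D_1 = 2.0480
D_2 = 2.6214
D_3 = 3.3554
Terminal value at t=3: TV = D_4/(r−g) = 3.5111/(0.157−0.0464) = 31.7463
P₀ = 2.0480/(1+0.157)^1 + 2.6214/(1+0.157)^2 + 3.3554/(1+0.157)^3 + 31.7463/(1+0.157)^3 = 26.3919

$26.39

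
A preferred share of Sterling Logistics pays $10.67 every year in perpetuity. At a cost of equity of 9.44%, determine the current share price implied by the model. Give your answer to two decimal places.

Zero-growth DDM (perpetuity): P₀ = D/r = 10.67 / 0.0944 = 113.0297

$113.03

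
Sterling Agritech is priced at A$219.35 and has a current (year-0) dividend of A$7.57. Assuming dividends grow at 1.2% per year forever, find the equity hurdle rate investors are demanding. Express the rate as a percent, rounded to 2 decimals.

4.69%

Rearranging the constant-growth DDM: r = D₁/P₀ + g.
D₁ = 7.57 × (1 + 0.012) = 7.6608.
r = 7.6608 / 219.35 + 0.012 = 0.03493 + 0.012 = 0.04693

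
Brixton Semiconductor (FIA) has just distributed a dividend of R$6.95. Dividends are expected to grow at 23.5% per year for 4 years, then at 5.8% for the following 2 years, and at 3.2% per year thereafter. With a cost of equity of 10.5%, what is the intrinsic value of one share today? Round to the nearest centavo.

Three-stage DDM. Project D₁…D_6; terminal Gordon value at t=6 with g = 0.032; discount at r = 0.105.
D_1 = 8.5832
D_2 = 10.6003
D_3 = 13.0914
D_4 = 16.1679
D_5 = 17.1056
D_6 = 18.0977
TV_6 = 18.6769/(0.105−0.032) = 255.8473
P₀ = Σ Dₜ/(1+r)ᵗ + TV_6/(1+r)^6 = 197.8632

R$197.86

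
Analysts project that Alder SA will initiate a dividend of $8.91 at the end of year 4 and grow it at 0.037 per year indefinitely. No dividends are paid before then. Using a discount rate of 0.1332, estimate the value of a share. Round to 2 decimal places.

Deferred-dividend DDM. At t=3 the remaining stream is a growing perpetuity with first payment D_4 = 8.91.
V_3 = D_4/(r−g) = 8.91/(0.1332−0.037) = 92.6195
P₀ = V_3/(1+r)^3 = 92.6195/(1+0.1332)^3 = 63.6477

$63.65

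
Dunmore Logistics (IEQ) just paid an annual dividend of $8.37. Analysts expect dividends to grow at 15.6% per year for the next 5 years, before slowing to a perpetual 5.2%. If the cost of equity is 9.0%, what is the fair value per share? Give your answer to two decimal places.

Two-stage DDM. Project D₁…D_5 at 0.156, terminal growth 0.052, discount at r = 0.09.
D_1 = 9.6757
D_2 = 11.1851
D_3 = 12.9300
D_4 = 14.9471
D_5 = 17.2788
Terminal value at t=5: TV = D_6/(r−g) = 18.1773/(0.09−0.052) = 478.3511
P₀ = 9.6757/(1+0.09)^1 + 11.1851/(1+0.09)^2 + 12.9300/(1+0.09)^3 + 14.9471/(1+0.09)^4 + 17.2788/(1+0.09)^5 + 478.3511/(1+0.09)^5 = 360.9898

$360.99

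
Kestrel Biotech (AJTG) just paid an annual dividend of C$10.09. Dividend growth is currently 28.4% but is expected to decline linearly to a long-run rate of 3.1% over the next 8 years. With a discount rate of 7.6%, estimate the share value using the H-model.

C$458.09

H-model: P₀ = D₀[(1+g_L) + H(g_S−g_L)]/(r−g_L), with H = 8/2 = 4.
P₀ = 10.09 × [(1+0.031) + 4×(0.284−0.031)] / (0.076−0.031)
   = 10.09 × 2.0430 / 0.045 = 458.0860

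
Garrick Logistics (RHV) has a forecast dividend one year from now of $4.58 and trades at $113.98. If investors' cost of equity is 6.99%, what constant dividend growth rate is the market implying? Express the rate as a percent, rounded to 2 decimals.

2.97%

From P₀ = D₁/(r − g), the implied growth is g = r − D₁/P₀.
g = 0.0699 − 4.58/113.98 = 0.0699 − 0.04018 = 0.02972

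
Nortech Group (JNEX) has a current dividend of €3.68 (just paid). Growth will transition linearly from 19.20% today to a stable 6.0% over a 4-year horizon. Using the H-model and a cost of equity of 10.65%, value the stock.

H-model: P₀ = D₀[(1+g_L) + H(g_S−g_L)]/(r−g_L), with H = 4/2 = 2.
P₀ = 3.68 × [(1+0.06) + 2×(0.192−0.06)] / (0.1065−0.06)
   = 3.68 × 1.3240 / 0.0465 = 104.7811

€104.78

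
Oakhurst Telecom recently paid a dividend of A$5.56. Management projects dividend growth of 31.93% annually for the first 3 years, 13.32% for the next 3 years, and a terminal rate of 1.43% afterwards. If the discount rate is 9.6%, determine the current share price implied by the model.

A$188.64

Three-stage DDM. Project D₁…D_6; terminal Gordon value at t=6 with g = 0.0143; discount at r = 0.096.
D_1 = 7.3353
D_2 = 9.6775
D_3 = 12.7675
D_4 = 14.4681
D_5 = 16.3953
D_6 = 18.5791
TV_6 = 18.8448/(0.096−0.0143) = 230.6585
P₀ = Σ Dₜ/(1+r)ᵗ + TV_6/(1+r)^6 = 188.6385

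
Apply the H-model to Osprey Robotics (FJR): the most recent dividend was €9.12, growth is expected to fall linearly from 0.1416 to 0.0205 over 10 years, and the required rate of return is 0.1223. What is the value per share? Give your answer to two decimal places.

H-model: P₀ = D₀[(1+g_L) + H(g_S−g_L)]/(r−g_L), with H = 10/2 = 5.
P₀ = 9.12 × [(1+0.0205) + 5×(0.1416−0.0205)] / (0.1223−0.0205)
   = 9.12 × 1.6260 / 0.1018 = 145.6692

€145.67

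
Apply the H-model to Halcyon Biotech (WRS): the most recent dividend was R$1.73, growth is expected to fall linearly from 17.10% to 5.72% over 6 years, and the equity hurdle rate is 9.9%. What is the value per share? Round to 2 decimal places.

R$57.88

H-model: P₀ = D₀[(1+g_L) + H(g_S−g_L)]/(r−g_L), with H = 6/2 = 3.
P₀ = 1.73 × [(1+0.0572) + 3×(0.171−0.0572)] / (0.099−0.0572)
   = 1.73 × 1.3986 / 0.0418 = 57.8846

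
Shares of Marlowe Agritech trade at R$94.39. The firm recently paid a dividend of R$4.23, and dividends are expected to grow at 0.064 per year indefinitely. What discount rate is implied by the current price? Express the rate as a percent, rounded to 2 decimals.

11.17%

Rearranging the constant-growth DDM: r = D₁/P₀ + g.
D₁ = 4.23 × (1 + 0.064) = 4.5007.
r = 4.5007 / 94.39 + 0.064 = 0.04768 + 0.064 = 0.11168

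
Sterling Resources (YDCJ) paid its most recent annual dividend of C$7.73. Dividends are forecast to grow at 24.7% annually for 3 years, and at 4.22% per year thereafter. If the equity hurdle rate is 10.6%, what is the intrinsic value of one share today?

Two-stage DDM. Project D₁…D_3 at 0.247, terminal growth 0.0422, discount at r = 0.106.
D_1 = 9.6393
D_2 = 12.0202
D_3 = 14.9892
Terminal value at t=3: TV = D_4/(r−g) = 15.6218/(0.106−0.0422) = 244.8552
P₀ = 9.6393/(1+0.106)^1 + 12.0202/(1+0.106)^2 + 14.9892/(1+0.106)^3 + 244.8552/(1+0.106)^3 = 210.6069

C$210.61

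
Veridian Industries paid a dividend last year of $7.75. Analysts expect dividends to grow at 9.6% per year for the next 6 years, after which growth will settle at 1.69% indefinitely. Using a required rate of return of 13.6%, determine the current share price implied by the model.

Two-stage DDM. Project D₁…D_6 at 0.096, terminal growth 0.0169, discount at r = 0.136.
D_1 = 8.4940
D_2 = 9.3094
D_3 = 10.2031
D_4 = 11.1826
D_5 = 12.2562
D_6 = 13.4328
Terminal value at t=6: TV = D_7/(r−g) = 13.6598/(0.136−0.0169) = 114.6916
P₀ = 8.4940/(1+0.136)^1 + 9.3094/(1+0.136)^2 + 10.2031/(1+0.136)^3 + 11.1826/(1+0.136)^4 + 12.2562/(1+0.136)^5 + 13.4328/(1+0.136)^6 + 114.6916/(1+0.136)^6 = 94.4597

$94.46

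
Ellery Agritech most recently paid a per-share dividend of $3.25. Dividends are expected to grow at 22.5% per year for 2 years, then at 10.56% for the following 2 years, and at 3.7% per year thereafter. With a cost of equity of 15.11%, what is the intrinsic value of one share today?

$44.93

Three-stage DDM. Project D₁…D_4; terminal Gordon value at t=4 with g = 0.037; discount at r = 0.1511.
D_1 = 3.9813
D_2 = 4.8770
D_3 = 5.3920
D_4 = 5.9614
TV_4 = 6.1820/(0.1511−0.037) = 54.1807
P₀ = Σ Dₜ/(1+r)ᵗ + TV_4/(1+r)^4 = 44.9298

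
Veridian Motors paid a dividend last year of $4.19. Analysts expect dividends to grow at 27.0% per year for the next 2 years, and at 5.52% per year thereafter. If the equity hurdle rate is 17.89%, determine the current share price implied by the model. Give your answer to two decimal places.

Two-stage DDM. Project D₁…D_2 at 0.27, terminal growth 0.0552, discount at r = 0.1789.
D_1 = 5.3213
D_2 = 6.7581
Terminal value at t=2: TV = D_3/(r−g) = 7.1311/(0.1789−0.0552) = 57.6483
P₀ = 5.3213/(1+0.1789)^1 + 6.7581/(1+0.1789)^2 + 57.6483/(1+0.1789)^2 = 50.8558

$50.86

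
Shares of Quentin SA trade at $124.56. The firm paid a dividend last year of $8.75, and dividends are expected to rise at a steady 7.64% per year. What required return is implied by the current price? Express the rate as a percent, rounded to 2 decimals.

15.20%

Rearranging the constant-growth DDM: r = D₁/P₀ + g.
D₁ = 8.75 × (1 + 0.0764) = 9.4185.
r = 9.4185 / 124.56 + 0.0764 = 0.07561 + 0.0764 = 0.15201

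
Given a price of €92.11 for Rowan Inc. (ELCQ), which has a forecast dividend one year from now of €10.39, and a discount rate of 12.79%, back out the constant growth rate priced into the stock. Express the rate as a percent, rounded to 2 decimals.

From P₀ = D₁/(r − g), the implied growth is g = r − D₁/P₀.
g = 0.1279 − 10.39/92.11 = 0.1279 − 0.11280 = 0.01510

1.51%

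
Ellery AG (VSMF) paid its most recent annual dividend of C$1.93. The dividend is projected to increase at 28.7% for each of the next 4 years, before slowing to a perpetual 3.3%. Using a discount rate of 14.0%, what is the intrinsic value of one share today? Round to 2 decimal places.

Two-stage DDM. Project D₁…D_4 at 0.287, terminal growth 0.033, discount at r = 0.14.
D_1 = 2.4839
D_2 = 3.1968
D_3 = 4.1143
D_4 = 5.2951
Terminal value at t=4: TV = D_5/(r−g) = 5.4698/(0.14−0.033) = 51.1197
P₀ = 2.4839/(1+0.14)^1 + 3.1968/(1+0.14)^2 + 4.1143/(1+0.14)^3 + 5.2951/(1+0.14)^4 + 51.1197/(1+0.14)^4 = 40.8178

C$40.82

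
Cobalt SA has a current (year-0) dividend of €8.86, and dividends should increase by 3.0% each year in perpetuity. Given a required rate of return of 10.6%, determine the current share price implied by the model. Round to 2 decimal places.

Gordon growth model: P₀ = D₁/(r − g). D₁ = 8.86 × (1 + 0.03) = 9.1258.
P₀ = 9.1258 / (0.106 − 0.03) = 9.1258 / 0.076 = 120.0763

€120.08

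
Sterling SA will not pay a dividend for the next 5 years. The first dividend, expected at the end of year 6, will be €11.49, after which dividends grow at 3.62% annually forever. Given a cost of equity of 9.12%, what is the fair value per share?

€135.03

Deferred-dividend DDM. At t=5 the remaining stream is a growing perpetuity with first payment D_6 = 11.49.
V_5 = D_6/(r−g) = 11.49/(0.0912−0.0362) = 208.9091
P₀ = V_5/(1+r)^5 = 208.9091/(1+0.0912)^5 = 135.0316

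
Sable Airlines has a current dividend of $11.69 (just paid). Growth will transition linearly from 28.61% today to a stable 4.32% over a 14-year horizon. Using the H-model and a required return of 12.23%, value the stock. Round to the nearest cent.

$405.46

H-model: P₀ = D₀[(1+g_L) + H(g_S−g_L)]/(r−g_L), with H = 14/2 = 7.
P₀ = 11.69 × [(1+0.0432) + 7×(0.2861−0.0432)] / (0.1223−0.0432)
   = 11.69 × 2.7435 / 0.0791 = 405.4553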